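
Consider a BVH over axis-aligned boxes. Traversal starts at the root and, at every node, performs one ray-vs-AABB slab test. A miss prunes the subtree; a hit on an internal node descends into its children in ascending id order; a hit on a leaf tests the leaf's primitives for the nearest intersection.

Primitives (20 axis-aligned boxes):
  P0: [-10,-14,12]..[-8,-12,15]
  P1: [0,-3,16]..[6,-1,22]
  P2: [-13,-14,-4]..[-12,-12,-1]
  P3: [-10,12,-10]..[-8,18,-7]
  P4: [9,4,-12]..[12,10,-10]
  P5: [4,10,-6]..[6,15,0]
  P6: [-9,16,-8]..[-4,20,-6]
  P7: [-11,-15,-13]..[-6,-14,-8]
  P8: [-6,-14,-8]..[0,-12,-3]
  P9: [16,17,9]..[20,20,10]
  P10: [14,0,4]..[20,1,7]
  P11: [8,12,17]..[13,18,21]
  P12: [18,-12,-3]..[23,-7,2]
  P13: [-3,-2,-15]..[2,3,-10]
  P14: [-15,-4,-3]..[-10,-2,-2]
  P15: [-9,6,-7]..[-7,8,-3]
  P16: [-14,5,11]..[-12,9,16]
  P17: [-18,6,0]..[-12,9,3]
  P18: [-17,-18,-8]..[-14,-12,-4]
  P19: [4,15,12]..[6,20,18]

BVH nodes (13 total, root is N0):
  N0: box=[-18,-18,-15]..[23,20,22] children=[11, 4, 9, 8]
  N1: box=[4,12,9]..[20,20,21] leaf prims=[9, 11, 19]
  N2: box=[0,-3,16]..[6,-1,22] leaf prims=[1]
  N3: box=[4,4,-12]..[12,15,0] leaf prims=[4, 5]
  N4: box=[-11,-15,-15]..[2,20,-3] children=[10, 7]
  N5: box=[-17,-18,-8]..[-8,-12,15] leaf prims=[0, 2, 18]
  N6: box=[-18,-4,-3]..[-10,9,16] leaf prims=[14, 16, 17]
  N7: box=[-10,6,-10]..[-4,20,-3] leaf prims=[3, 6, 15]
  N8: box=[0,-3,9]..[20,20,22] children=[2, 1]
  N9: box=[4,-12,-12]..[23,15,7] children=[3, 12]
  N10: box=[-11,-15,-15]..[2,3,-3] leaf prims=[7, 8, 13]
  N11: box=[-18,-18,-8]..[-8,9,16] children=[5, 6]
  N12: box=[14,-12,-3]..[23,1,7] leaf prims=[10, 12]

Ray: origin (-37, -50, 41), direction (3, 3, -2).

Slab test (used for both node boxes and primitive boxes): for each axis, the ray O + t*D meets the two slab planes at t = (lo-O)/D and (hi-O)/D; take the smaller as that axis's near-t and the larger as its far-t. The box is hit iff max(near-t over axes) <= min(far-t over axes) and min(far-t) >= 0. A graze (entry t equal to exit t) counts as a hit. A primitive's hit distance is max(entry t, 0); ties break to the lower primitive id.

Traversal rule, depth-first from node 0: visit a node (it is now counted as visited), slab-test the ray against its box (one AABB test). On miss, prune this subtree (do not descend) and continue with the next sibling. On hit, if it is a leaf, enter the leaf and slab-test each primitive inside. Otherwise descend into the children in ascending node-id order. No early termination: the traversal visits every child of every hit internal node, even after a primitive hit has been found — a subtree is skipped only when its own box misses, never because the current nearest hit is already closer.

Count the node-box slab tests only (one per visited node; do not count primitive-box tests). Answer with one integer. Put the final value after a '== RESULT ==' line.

Trace the traversal:
N0 x:[19/3,20] y:[32/3,70/3] z:[19/2,28] -> hit [32/3,20], descend [4, 8, 9, 11]
  N4 x:[26/3,13] y:[35/3,70/3] z:[22,28] -> miss, prune
  N8 x:[37/3,19] y:[47/3,70/3] z:[19/2,16] -> hit [47/3,16], descend [1, 2]
    N1 x:[41/3,19] y:[62/3,70/3] z:[10,16] -> miss, prune
    N2 x:[37/3,43/3] y:[47/3,49/3] z:[19/2,25/2] -> miss, prune
  N9 x:[41/3,20] y:[38/3,65/3] z:[17,53/2] -> hit [17,20], descend [3, 12]
    N3 x:[41/3,49/3] y:[18,65/3] z:[41/2,53/2] -> miss, prune
    N12 x:[17,20] y:[38/3,17] z:[17,22] -> hit [17,17] leaf, test {P10@t=17, P12(miss)}
  N11 x:[19/3,29/3] y:[32/3,59/3] z:[25/2,49/2] -> miss, prune

Summary -> nodes [0, 4, 8, 1, 2, 9, 3, 12, 11]; box-tests=9; leaf-entries=1; first=P10

== RESULT ==
9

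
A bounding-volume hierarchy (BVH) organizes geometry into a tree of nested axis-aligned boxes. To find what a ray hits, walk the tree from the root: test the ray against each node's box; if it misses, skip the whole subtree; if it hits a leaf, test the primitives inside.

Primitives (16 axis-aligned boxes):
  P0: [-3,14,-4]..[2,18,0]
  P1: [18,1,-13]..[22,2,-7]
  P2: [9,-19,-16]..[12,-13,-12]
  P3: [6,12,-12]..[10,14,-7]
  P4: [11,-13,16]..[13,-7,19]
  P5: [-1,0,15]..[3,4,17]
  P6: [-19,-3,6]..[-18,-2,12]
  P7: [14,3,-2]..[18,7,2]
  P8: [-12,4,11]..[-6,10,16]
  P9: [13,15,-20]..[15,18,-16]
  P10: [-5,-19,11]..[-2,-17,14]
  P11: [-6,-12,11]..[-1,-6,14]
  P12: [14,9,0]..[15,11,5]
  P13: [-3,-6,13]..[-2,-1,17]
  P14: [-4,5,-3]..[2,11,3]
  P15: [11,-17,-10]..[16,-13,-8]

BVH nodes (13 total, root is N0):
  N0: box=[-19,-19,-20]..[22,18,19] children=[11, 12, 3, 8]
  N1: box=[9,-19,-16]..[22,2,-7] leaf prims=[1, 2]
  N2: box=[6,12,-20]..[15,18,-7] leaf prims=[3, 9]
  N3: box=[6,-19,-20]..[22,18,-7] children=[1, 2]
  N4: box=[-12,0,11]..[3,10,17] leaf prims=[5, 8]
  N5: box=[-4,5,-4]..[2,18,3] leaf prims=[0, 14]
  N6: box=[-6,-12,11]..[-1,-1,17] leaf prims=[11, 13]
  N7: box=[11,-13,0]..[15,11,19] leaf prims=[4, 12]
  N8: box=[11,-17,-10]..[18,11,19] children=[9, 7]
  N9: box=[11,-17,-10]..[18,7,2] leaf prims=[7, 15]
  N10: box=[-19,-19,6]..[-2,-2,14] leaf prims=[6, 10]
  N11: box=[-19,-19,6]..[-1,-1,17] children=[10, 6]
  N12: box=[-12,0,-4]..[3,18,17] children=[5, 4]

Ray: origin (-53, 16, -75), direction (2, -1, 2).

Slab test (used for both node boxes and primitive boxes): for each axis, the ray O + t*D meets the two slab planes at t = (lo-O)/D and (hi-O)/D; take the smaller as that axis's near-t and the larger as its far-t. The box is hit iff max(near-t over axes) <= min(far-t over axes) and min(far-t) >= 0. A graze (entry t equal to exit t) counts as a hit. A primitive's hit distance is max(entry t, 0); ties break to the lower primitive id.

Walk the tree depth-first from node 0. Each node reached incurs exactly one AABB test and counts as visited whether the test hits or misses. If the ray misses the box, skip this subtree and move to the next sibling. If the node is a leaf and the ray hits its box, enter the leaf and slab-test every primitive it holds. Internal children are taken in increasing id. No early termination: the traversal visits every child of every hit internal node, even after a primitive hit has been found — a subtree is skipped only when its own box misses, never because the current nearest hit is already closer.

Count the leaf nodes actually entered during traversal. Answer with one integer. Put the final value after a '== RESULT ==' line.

Walk:
N0 x:[17,75/2] y:[-2,35] z:[55/2,47] -> hit [55/2,35], descend [3, 8, 11, 12]
  N3 x:[59/2,75/2] y:[-2,35] z:[55/2,34] -> hit [59/2,34], descend [1, 2]
    N1 x:[31,75/2] y:[14,35] z:[59/2,34] -> hit [31,34] leaf, test {P1(miss), P2@t=31}
    N2 x:[59/2,34] y:[-2,4] z:[55/2,34] -> miss, prune
  N8 x:[32,71/2] y:[5,33] z:[65/2,47] -> hit [65/2,33], descend [7, 9]
    N7 x:[32,34] y:[5,29] z:[75/2,47] -> miss, prune
    N9 x:[32,71/2] y:[9,33] z:[65/2,77/2] -> hit [65/2,33] leaf, test {P7(miss), P15@t=65/2}
  N11 x:[17,26] y:[17,35] z:[81/2,46] -> miss, prune
  N12 x:[41/2,28] y:[-2,16] z:[71/2,46] -> miss, prune

order=[0, 3, 1, 2, 8, 7, 9, 11, 12]  |boxes|=9  |leaves|=2  hit=P2

== RESULT ==
2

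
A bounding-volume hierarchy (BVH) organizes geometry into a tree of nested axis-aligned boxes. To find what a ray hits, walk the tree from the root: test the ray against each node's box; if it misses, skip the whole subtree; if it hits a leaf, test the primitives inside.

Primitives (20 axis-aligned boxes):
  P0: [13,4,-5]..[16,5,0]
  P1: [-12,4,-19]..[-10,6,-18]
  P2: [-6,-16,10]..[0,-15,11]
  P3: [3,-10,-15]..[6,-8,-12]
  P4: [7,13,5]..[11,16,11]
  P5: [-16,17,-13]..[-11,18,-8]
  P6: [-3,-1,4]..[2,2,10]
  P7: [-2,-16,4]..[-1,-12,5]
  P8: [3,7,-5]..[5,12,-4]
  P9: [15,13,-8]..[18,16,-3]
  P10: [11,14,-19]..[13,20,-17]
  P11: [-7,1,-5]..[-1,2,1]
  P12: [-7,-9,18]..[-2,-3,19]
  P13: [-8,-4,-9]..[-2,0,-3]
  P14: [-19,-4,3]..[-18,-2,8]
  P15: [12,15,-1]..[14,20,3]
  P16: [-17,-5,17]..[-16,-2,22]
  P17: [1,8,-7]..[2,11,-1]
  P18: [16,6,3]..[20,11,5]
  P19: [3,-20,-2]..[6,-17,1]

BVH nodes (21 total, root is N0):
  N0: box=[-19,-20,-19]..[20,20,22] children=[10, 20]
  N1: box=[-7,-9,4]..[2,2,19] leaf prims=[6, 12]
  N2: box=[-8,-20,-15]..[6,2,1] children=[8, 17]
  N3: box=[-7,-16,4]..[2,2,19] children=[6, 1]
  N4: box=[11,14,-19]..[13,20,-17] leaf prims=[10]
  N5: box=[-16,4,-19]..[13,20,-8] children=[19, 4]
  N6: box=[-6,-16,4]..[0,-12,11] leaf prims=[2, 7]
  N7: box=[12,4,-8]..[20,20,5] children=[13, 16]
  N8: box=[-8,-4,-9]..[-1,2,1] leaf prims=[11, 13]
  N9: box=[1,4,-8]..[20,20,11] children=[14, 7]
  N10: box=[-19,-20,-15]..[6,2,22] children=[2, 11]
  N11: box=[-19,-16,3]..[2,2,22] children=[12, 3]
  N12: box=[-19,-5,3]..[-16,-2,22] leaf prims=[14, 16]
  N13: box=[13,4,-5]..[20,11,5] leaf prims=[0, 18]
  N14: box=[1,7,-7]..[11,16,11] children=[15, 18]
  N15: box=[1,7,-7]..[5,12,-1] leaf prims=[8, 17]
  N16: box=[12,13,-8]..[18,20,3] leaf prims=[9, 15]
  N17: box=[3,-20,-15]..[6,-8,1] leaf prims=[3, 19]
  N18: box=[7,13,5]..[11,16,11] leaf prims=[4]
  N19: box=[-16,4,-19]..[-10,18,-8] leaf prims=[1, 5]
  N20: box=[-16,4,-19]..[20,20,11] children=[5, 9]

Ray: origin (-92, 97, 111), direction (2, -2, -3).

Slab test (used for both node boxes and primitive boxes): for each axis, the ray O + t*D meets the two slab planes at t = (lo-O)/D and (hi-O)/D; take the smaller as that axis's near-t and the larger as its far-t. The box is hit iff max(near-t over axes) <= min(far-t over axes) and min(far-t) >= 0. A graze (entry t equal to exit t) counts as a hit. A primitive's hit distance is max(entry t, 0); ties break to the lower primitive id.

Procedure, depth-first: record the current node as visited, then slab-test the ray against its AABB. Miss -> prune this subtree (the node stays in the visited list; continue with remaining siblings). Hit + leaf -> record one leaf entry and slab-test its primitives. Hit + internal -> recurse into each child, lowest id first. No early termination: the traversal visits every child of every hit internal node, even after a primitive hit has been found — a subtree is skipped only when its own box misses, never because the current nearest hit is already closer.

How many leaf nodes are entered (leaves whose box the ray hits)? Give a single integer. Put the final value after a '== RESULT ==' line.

Walk:
N0 x:[73/2,56] y:[77/2,117/2] z:[89/3,130/3] -> hit [77/2,130/3], descend [10, 20]
  N10 x:[73/2,49] y:[95/2,117/2] z:[89/3,42] -> miss, prune
  N20 x:[38,56] y:[77/2,93/2] z:[100/3,130/3] -> hit [77/2,130/3], descend [5, 9]
    N5 x:[38,105/2] y:[77/2,93/2] z:[119/3,130/3] -> hit [119/3,130/3], descend [4, 19]
      N4 x:[103/2,105/2] y:[77/2,83/2] z:[128/3,130/3] -> miss, prune
      N19 x:[38,41] y:[79/2,93/2] z:[119/3,130/3] -> hit [119/3,41] leaf, test {P1(miss), P5@t=119/3}
    N9 x:[93/2,56] y:[77/2,93/2] z:[100/3,119/3] -> miss, prune

order=[0, 10, 20, 5, 4, 19, 9]  |boxes|=7  |leaves|=1  hit=P5

== RESULT ==
1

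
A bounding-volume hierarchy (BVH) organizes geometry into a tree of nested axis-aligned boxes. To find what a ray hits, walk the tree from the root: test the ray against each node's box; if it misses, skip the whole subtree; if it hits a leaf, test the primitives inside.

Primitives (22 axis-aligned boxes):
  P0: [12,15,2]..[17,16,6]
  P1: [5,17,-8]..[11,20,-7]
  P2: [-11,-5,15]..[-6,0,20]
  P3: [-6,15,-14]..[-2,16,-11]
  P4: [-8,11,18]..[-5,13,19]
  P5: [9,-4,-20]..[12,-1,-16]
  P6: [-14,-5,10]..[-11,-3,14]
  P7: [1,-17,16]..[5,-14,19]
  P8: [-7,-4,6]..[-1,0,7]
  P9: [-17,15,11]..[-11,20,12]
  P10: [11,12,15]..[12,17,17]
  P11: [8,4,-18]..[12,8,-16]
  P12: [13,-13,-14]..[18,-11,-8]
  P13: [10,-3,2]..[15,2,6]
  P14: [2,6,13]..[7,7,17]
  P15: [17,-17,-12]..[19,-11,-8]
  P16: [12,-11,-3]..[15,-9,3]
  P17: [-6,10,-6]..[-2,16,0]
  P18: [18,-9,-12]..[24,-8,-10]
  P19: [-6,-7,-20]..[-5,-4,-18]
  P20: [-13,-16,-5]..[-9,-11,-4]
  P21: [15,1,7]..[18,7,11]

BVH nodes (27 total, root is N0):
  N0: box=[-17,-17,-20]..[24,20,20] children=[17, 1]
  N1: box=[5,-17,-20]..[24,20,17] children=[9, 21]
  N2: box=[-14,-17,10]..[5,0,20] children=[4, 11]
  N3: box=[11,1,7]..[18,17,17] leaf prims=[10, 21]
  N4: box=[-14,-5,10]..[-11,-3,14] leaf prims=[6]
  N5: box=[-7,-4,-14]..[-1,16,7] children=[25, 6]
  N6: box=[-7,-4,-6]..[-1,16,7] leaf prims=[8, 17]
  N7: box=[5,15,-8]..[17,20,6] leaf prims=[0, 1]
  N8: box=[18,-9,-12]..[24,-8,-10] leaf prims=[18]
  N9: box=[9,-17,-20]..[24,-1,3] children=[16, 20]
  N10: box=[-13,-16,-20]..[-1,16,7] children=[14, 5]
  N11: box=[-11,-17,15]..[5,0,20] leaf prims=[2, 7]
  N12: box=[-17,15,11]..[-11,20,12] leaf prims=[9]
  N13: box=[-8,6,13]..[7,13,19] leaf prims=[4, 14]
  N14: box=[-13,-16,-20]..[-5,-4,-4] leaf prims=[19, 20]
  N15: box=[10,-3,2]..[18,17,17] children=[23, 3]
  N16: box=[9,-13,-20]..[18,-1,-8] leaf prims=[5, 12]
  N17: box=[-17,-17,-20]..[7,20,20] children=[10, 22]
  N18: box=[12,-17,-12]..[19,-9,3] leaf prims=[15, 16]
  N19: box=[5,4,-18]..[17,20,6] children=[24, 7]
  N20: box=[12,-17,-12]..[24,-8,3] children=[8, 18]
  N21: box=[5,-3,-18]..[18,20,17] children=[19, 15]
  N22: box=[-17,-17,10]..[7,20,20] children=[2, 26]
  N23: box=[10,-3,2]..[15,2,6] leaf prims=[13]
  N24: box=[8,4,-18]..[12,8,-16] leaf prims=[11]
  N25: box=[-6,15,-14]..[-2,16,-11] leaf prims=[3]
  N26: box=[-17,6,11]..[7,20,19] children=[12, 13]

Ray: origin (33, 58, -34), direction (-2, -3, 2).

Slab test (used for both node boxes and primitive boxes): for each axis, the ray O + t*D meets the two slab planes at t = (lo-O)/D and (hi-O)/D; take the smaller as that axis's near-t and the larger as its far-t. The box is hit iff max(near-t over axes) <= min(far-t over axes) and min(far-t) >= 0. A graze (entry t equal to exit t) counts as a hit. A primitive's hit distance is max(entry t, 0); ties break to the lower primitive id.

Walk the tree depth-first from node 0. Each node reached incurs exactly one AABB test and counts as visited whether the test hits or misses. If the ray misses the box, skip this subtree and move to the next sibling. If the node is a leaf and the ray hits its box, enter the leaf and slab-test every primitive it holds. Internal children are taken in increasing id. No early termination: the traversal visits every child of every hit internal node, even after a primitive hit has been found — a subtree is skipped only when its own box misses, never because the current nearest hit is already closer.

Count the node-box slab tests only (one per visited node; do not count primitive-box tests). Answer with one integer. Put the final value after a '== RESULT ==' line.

Trace the traversal:
N0 x:[9/2,25] y:[38/3,25] z:[7,27] -> hit [38/3,25], descend [1, 17]
  N1 x:[9/2,14] y:[38/3,25] z:[7,51/2] -> hit [38/3,14], descend [9, 21]
    N9 x:[9/2,12] y:[59/3,25] z:[7,37/2] -> miss, prune
    N21 x:[15/2,14] y:[38/3,61/3] z:[8,51/2] -> hit [38/3,14], descend [15, 19]
      N15 x:[15/2,23/2] y:[41/3,61/3] z:[18,51/2] -> miss, prune
      N19 x:[8,14] y:[38/3,18] z:[8,20] -> hit [38/3,14], descend [7, 24]
        N7 x:[8,14] y:[38/3,43/3] z:[13,20] -> hit [13,14] leaf, test {P0(miss), P1@t=13}
        N24 x:[21/2,25/2] y:[50/3,18] z:[8,9] -> miss, prune
  N17 x:[13,25] y:[38/3,25] z:[7,27] -> hit [13,25], descend [10, 22]
    N10 x:[17,23] y:[14,74/3] z:[7,41/2] -> hit [17,41/2], descend [5, 14]
      N5 x:[17,20] y:[14,62/3] z:[10,41/2] -> hit [17,20], descend [6, 25]
        N6 x:[17,20] y:[14,62/3] z:[14,41/2] -> hit [17,20] leaf, test {P8@t=20, P17(miss)}
        N25 x:[35/2,39/2] y:[14,43/3] z:[10,23/2] -> miss, prune
      N14 x:[19,23] y:[62/3,74/3] z:[7,15] -> miss, prune
    N22 x:[13,25] y:[38/3,25] z:[22,27] -> hit [22,25], descend [2, 26]
      N2 x:[14,47/2] y:[58/3,25] z:[22,27] -> hit [22,47/2], descend [4, 11]
        N4 x:[22,47/2] y:[61/3,21] z:[22,24] -> miss, prune
        N11 x:[14,22] y:[58/3,25] z:[49/2,27] -> miss, prune
      N26 x:[13,25] y:[38/3,52/3] z:[45/2,53/2] -> miss, prune

Visited [0, 1, 9, 21, 15, 19, 7, 24, 17, 10, 5, 6, 25, 14, 22, 2, 4, 11, 26]. Tests: 19 box, 2 leaf. Nearest: P1.

== RESULT ==
19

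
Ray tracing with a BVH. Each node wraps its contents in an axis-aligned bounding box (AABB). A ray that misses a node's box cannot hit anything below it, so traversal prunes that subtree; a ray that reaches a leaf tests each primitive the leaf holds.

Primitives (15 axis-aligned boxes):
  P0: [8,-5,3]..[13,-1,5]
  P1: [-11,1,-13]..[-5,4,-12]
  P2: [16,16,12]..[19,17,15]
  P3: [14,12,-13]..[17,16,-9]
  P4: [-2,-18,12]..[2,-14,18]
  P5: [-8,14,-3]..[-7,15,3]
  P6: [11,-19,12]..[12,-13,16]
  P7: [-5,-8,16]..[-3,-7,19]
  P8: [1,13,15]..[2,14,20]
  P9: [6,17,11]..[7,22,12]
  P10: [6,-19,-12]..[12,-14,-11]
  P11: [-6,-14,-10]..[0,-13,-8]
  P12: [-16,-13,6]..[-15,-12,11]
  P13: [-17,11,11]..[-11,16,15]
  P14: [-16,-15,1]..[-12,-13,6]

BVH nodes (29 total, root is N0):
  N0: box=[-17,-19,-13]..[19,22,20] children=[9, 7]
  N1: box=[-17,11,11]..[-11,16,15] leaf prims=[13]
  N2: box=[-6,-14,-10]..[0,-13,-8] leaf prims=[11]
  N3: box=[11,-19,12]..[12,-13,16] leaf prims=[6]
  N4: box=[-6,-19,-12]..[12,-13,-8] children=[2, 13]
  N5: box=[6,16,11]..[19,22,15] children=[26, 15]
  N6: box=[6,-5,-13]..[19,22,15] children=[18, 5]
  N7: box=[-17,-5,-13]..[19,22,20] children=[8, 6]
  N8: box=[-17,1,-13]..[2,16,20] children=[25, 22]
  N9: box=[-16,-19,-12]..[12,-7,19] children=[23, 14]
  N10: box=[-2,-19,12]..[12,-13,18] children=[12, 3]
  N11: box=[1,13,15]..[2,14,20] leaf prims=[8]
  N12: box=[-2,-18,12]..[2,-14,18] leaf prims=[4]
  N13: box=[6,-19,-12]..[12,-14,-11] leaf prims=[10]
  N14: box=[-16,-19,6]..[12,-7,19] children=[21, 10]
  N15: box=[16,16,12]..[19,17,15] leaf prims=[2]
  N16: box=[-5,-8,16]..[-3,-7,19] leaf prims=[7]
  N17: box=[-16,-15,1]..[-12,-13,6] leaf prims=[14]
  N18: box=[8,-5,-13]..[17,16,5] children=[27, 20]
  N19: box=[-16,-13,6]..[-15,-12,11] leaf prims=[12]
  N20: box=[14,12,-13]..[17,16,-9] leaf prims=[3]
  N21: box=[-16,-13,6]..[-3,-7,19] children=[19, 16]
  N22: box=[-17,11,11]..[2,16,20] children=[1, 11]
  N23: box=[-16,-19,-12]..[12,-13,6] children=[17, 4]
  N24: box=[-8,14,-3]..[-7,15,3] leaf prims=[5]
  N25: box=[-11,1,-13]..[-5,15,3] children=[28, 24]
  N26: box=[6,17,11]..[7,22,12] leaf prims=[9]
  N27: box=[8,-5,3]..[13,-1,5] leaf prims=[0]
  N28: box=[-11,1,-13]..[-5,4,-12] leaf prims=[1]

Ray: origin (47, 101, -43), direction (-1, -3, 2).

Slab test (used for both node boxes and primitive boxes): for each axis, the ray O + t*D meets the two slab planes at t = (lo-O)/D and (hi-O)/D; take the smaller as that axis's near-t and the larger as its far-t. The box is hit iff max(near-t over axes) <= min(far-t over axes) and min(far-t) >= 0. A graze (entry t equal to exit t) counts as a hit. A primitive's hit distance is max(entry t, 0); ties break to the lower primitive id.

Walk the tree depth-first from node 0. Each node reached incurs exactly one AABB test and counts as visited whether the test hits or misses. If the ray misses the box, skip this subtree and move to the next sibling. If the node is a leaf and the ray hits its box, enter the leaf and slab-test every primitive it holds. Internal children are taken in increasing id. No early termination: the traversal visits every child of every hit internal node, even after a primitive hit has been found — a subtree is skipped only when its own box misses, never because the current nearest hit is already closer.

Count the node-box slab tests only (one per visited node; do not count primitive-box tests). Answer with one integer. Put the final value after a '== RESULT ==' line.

Walk:
N0 x:[28,64] y:[79/3,40] z:[15,63/2] -> hit [28,63/2], descend [7, 9]
  N7 x:[28,64] y:[79/3,106/3] z:[15,63/2] -> hit [28,63/2], descend [6, 8]
    N6 x:[28,41] y:[79/3,106/3] z:[15,29] -> hit [28,29], descend [5, 18]
      N5 x:[28,41] y:[79/3,85/3] z:[27,29] -> hit [28,85/3], descend [15, 26]
        N15 x:[28,31] y:[28,85/3] z:[55/2,29] -> hit [28,85/3] leaf, test {P2@t=28}
        N26 x:[40,41] y:[79/3,28] z:[27,55/2] -> miss, prune
      N18 x:[30,39] y:[85/3,106/3] z:[15,24] -> miss, prune
    N8 x:[45,64] y:[85/3,100/3] z:[15,63/2] -> miss, prune
  N9 x:[35,63] y:[36,40] z:[31/2,31] -> miss, prune

Visited [0, 7, 6, 5, 15, 26, 18, 8, 9]. Tests: 9 box, 1 leaf. Nearest: P2.

== RESULT ==
9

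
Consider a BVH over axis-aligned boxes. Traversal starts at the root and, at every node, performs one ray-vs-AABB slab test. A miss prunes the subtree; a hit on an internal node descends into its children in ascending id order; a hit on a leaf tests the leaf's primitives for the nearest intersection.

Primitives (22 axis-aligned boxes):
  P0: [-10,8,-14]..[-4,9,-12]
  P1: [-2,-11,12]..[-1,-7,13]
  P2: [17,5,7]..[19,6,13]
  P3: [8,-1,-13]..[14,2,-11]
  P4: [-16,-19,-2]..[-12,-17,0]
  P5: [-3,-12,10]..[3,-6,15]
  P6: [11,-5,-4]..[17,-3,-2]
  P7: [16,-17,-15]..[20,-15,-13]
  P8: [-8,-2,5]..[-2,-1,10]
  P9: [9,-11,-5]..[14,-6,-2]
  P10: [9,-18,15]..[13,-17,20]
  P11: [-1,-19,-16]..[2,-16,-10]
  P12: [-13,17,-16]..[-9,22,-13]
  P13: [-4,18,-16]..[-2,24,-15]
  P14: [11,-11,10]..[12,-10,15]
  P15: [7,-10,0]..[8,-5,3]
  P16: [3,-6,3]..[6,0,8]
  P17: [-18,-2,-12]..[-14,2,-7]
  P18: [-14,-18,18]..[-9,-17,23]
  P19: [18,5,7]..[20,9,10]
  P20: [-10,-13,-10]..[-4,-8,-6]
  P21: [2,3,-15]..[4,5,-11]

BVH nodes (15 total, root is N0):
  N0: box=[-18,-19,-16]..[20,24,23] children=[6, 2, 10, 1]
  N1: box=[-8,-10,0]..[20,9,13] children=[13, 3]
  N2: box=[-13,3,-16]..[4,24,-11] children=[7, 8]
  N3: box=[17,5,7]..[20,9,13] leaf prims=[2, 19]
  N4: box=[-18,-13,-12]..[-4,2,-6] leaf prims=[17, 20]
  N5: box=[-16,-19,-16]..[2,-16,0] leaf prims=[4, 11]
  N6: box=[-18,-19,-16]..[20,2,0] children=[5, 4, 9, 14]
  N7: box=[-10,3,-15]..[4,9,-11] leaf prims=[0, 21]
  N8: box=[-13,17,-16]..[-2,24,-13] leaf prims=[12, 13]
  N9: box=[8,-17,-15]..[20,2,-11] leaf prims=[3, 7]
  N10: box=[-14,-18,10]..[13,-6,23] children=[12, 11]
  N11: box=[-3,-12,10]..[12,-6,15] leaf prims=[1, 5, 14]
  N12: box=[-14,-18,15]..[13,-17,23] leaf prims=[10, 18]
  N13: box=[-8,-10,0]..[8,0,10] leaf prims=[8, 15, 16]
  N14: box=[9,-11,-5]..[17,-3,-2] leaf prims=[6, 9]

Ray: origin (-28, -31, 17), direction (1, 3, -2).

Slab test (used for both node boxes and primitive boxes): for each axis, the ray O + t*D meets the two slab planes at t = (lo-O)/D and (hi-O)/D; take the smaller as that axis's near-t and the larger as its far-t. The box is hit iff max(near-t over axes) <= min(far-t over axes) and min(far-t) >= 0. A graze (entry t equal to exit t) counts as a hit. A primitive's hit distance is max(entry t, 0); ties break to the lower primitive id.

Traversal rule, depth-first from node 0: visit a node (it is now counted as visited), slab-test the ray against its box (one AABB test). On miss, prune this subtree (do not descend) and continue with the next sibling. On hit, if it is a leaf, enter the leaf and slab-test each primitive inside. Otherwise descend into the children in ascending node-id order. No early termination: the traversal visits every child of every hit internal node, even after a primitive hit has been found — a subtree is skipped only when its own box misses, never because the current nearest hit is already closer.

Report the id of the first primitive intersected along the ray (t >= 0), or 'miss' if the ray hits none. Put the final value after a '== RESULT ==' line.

Trace the traversal:
N0 x:[10,48] y:[4,55/3] z:[-3,33/2] -> hit [10,33/2], descend [1, 2, 6, 10]
  N1 x:[20,48] y:[7,40/3] z:[2,17/2] -> miss, prune
  N2 x:[15,32] y:[34/3,55/3] z:[14,33/2] -> hit [15,33/2], descend [7, 8]
    N7 x:[18,32] y:[34/3,40/3] z:[14,16] -> miss, prune
    N8 x:[15,26] y:[16,55/3] z:[15,33/2] -> hit [16,33/2] leaf, test {P12@t=16, P13(miss)}
  N6 x:[10,48] y:[4,11] z:[17/2,33/2] -> hit [10,11], descend [4, 5, 9, 14]
    N4 x:[10,24] y:[6,11] z:[23/2,29/2] -> miss, prune
    N5 x:[12,30] y:[4,5] z:[17/2,33/2] -> miss, prune
    N9 x:[36,48] y:[14/3,11] z:[14,16] -> miss, prune
    N14 x:[37,45] y:[20/3,28/3] z:[19/2,11] -> miss, prune
  N10 x:[14,41] y:[13/3,25/3] z:[-3,7/2] -> miss, prune

Summary -> nodes [0, 1, 2, 7, 8, 6, 4, 5, 9, 14, 10]; box-tests=11; leaf-entries=1; first=P12

== RESULT ==
12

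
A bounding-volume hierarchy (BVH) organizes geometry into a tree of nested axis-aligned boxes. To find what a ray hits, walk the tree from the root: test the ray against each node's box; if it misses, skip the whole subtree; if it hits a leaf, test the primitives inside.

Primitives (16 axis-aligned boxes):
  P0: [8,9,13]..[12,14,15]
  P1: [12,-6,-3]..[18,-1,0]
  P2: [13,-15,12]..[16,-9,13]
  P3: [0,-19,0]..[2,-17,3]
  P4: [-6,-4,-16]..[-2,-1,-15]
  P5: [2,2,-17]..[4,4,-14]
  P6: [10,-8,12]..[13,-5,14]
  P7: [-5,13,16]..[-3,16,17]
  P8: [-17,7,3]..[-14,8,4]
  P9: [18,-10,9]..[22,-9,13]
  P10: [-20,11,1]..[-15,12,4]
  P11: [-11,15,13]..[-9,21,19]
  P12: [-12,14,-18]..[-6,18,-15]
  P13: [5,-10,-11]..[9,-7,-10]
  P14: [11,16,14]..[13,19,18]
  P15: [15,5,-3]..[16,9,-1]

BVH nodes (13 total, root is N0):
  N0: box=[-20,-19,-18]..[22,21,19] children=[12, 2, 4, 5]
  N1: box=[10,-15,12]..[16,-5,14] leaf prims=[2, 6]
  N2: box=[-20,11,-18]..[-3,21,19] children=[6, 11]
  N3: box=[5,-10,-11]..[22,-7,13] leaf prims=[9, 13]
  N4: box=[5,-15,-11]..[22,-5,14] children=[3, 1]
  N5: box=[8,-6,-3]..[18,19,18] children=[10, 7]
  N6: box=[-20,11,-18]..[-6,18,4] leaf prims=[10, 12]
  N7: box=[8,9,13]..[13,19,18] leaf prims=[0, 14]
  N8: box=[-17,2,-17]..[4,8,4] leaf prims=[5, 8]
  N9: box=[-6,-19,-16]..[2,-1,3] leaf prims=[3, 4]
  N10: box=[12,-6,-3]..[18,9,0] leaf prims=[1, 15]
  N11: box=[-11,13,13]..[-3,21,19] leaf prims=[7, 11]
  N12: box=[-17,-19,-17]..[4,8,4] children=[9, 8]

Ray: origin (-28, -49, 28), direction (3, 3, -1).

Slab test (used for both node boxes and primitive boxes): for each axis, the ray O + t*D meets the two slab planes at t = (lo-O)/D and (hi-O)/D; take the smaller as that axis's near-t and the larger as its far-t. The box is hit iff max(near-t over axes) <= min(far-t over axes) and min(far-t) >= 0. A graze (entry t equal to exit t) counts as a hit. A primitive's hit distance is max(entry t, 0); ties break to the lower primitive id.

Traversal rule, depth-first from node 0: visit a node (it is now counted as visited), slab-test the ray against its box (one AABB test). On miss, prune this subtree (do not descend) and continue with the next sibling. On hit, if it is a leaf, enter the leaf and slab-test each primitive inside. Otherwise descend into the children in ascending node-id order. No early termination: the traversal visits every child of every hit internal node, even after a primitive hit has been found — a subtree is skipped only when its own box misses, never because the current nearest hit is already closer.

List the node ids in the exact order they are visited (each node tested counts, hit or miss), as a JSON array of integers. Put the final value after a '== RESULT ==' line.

Walk:
N0 x:[8/3,50/3] y:[10,70/3] z:[9,46] -> hit [10,50/3], descend [2, 4, 5, 12]
  N2 x:[8/3,25/3] y:[20,70/3] z:[9,46] -> miss, prune
  N4 x:[11,50/3] y:[34/3,44/3] z:[14,39] -> hit [14,44/3], descend [1, 3]
    N1 x:[38/3,44/3] y:[34/3,44/3] z:[14,16] -> hit [14,44/3] leaf, test {P2(miss), P6(miss)}
    N3 x:[11,50/3] y:[13,14] z:[15,39] -> miss, prune
  N5 x:[12,46/3] y:[43/3,68/3] z:[10,31] -> hit [43/3,46/3], descend [7, 10]
    N7 x:[12,41/3] y:[58/3,68/3] z:[10,15] -> miss, prune
    N10 x:[40/3,46/3] y:[43/3,58/3] z:[28,31] -> miss, prune
  N12 x:[11/3,32/3] y:[10,19] z:[24,45] -> miss, prune

Visited [0, 2, 4, 1, 3, 5, 7, 10, 12]. Tests: 9 box, 1 leaf. Nearest: miss.

== RESULT ==
[0, 2, 4, 1, 3, 5, 7, 10, 12]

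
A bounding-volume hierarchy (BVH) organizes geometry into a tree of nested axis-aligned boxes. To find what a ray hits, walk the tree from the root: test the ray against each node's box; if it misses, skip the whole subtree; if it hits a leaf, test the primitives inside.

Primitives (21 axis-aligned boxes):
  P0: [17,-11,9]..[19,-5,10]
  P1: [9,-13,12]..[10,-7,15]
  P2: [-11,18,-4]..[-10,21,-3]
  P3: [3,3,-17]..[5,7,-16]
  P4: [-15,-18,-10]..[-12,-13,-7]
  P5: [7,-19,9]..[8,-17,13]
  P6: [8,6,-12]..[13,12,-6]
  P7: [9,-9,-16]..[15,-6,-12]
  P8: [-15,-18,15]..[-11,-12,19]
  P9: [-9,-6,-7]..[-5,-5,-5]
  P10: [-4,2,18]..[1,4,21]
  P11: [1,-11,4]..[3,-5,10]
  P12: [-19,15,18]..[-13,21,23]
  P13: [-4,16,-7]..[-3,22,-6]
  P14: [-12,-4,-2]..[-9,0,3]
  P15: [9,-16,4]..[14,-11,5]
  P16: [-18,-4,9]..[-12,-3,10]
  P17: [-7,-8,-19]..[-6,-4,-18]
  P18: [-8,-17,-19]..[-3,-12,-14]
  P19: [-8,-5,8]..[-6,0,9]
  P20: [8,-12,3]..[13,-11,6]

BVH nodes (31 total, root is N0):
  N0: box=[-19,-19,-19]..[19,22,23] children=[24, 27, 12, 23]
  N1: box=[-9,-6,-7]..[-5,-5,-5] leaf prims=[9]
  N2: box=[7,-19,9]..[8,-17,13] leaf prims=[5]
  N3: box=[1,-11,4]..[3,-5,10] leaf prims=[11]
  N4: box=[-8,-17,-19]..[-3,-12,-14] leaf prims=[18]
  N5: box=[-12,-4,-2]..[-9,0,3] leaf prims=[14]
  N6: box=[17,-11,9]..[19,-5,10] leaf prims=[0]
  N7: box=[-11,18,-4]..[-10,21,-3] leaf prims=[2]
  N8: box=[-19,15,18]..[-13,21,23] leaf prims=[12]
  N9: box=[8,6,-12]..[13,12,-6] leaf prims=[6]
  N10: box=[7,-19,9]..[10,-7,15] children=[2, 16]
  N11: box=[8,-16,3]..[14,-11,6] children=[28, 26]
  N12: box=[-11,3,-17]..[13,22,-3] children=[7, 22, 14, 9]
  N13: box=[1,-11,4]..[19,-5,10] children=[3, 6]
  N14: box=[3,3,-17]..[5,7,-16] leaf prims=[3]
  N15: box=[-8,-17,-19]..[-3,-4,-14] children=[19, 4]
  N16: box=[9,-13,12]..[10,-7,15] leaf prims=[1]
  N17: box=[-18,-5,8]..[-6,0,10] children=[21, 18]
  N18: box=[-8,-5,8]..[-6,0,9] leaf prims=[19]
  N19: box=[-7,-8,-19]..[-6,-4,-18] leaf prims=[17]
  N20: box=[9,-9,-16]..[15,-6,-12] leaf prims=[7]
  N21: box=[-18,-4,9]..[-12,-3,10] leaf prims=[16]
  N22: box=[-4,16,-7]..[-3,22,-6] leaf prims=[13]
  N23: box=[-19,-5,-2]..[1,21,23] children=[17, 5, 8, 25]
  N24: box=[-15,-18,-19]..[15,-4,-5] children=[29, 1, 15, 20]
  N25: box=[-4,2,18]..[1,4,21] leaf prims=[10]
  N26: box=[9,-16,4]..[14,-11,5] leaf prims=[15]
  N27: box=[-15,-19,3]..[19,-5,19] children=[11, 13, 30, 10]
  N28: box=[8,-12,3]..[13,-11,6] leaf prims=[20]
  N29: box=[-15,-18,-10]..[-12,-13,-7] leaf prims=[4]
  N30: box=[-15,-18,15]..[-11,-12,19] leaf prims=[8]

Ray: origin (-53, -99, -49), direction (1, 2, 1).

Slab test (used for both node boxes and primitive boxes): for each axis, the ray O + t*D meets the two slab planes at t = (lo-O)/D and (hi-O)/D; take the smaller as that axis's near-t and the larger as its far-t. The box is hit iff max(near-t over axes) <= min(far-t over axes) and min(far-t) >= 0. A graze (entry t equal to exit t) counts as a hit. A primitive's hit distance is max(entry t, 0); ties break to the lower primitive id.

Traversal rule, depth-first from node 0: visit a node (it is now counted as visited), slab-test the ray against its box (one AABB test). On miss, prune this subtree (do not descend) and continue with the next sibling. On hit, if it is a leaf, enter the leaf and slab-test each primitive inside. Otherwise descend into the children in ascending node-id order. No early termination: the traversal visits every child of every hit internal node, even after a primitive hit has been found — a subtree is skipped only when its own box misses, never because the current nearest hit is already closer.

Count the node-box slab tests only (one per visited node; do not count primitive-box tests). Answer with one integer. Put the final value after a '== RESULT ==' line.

Walk:
N0 x:[34,72] y:[40,121/2] z:[30,72] -> hit [40,121/2], descend [12, 23, 24, 27]
  N12 x:[42,66] y:[51,121/2] z:[32,46] -> miss, prune
  N23 x:[34,54] y:[47,60] z:[47,72] -> hit [47,54], descend [5, 8, 17, 25]
    N5 x:[41,44] y:[95/2,99/2] z:[47,52] -> miss, prune
    N8 x:[34,40] y:[57,60] z:[67,72] -> miss, prune
    N17 x:[35,47] y:[47,99/2] z:[57,59] -> miss, prune
    N25 x:[49,54] y:[101/2,103/2] z:[67,70] -> miss, prune
  N24 x:[38,68] y:[81/2,95/2] z:[30,44] -> hit [81/2,44], descend [1, 15, 20, 29]
    N1 x:[44,48] y:[93/2,47] z:[42,44] -> miss, prune
    N15 x:[45,50] y:[41,95/2] z:[30,35] -> miss, prune
    N20 x:[62,68] y:[45,93/2] z:[33,37] -> miss, prune
    N29 x:[38,41] y:[81/2,43] z:[39,42] -> hit [81/2,41] leaf, test {P4@t=81/2}
  N27 x:[38,72] y:[40,47] z:[52,68] -> miss, prune

13 AABB tests over nodes [0, 12, 23, 5, 8, 17, 25, 24, 1, 15, 20, 29, 27]; 1 leaf entered; closest P4.

== RESULT ==
13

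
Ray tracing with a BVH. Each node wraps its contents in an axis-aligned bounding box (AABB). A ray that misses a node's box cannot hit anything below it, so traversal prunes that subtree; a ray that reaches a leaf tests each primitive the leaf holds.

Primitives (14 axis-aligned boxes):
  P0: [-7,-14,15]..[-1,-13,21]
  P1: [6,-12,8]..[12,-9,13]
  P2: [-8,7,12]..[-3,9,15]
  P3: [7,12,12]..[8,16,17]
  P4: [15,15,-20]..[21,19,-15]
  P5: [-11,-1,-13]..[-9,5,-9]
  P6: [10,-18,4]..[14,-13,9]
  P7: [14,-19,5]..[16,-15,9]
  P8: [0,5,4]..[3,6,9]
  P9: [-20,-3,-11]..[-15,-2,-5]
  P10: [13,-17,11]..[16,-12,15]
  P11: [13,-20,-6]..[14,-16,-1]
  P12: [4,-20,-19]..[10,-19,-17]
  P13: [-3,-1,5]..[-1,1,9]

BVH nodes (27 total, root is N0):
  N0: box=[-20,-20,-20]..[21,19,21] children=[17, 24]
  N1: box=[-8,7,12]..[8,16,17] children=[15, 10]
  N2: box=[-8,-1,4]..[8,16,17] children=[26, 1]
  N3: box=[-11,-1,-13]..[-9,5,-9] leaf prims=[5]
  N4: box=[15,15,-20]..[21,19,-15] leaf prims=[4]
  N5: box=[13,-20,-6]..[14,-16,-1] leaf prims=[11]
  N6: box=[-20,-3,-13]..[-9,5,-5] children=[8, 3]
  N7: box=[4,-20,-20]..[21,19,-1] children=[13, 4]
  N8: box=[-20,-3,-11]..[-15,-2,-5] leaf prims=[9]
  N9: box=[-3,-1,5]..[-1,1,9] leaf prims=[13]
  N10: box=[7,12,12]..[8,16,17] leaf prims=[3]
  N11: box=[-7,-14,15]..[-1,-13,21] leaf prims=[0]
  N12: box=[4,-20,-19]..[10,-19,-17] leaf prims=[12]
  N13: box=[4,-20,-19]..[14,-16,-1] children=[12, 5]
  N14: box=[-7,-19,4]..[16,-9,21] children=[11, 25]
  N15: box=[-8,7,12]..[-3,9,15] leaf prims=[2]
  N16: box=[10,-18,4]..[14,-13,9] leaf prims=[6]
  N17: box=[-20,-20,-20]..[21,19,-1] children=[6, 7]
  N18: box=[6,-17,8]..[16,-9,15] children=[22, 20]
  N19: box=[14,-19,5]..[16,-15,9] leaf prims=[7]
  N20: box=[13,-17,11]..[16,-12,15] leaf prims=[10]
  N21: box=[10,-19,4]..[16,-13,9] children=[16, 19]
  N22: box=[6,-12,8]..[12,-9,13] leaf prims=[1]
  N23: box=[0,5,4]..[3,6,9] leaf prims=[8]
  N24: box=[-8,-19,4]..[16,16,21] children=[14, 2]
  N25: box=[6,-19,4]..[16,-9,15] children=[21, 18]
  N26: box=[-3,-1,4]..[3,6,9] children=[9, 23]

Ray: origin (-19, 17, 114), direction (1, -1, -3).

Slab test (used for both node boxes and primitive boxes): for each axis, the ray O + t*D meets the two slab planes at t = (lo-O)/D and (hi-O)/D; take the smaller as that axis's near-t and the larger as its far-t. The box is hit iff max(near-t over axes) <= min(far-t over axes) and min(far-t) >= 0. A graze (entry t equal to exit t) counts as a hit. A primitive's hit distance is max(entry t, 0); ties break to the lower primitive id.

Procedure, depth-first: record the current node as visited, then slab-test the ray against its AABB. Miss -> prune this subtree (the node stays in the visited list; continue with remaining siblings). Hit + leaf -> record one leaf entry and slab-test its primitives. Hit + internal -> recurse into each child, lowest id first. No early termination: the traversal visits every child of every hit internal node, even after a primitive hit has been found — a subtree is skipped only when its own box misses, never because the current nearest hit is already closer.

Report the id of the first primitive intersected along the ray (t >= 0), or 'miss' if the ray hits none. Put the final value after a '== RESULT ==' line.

Walk:
N0 x:[-1,40] y:[-2,37] z:[31,134/3] -> hit [31,37], descend [17, 24]
  N17 x:[-1,40] y:[-2,37] z:[115/3,134/3] -> miss, prune
  N24 x:[11,35] y:[1,36] z:[31,110/3] -> hit [31,35], descend [2, 14]
    N2 x:[11,27] y:[1,18] z:[97/3,110/3] -> miss, prune
    N14 x:[12,35] y:[26,36] z:[31,110/3] -> hit [31,35], descend [11, 25]
      N11 x:[12,18] y:[30,31] z:[31,33] -> miss, prune
      N25 x:[25,35] y:[26,36] z:[33,110/3] -> hit [33,35], descend [18, 21]
        N18 x:[25,35] y:[26,34] z:[33,106/3] -> hit [33,34], descend [20, 22]
          N20 x:[32,35] y:[29,34] z:[33,103/3] -> hit [33,34] leaf, test {P10@t=33}
          N22 x:[25,31] y:[26,29] z:[101/3,106/3] -> miss, prune
        N21 x:[29,35] y:[30,36] z:[35,110/3] -> hit [35,35], descend [16, 19]
          N16 x:[29,33] y:[30,35] z:[35,110/3] -> miss, prune
          N19 x:[33,35] y:[32,36] z:[35,109/3] -> hit [35,35] leaf, test {P7@t=35}

Visited [0, 17, 24, 2, 14, 11, 25, 18, 20, 22, 21, 16, 19]. Tests: 13 box, 2 leaf. Nearest: P10.

== RESULT ==
10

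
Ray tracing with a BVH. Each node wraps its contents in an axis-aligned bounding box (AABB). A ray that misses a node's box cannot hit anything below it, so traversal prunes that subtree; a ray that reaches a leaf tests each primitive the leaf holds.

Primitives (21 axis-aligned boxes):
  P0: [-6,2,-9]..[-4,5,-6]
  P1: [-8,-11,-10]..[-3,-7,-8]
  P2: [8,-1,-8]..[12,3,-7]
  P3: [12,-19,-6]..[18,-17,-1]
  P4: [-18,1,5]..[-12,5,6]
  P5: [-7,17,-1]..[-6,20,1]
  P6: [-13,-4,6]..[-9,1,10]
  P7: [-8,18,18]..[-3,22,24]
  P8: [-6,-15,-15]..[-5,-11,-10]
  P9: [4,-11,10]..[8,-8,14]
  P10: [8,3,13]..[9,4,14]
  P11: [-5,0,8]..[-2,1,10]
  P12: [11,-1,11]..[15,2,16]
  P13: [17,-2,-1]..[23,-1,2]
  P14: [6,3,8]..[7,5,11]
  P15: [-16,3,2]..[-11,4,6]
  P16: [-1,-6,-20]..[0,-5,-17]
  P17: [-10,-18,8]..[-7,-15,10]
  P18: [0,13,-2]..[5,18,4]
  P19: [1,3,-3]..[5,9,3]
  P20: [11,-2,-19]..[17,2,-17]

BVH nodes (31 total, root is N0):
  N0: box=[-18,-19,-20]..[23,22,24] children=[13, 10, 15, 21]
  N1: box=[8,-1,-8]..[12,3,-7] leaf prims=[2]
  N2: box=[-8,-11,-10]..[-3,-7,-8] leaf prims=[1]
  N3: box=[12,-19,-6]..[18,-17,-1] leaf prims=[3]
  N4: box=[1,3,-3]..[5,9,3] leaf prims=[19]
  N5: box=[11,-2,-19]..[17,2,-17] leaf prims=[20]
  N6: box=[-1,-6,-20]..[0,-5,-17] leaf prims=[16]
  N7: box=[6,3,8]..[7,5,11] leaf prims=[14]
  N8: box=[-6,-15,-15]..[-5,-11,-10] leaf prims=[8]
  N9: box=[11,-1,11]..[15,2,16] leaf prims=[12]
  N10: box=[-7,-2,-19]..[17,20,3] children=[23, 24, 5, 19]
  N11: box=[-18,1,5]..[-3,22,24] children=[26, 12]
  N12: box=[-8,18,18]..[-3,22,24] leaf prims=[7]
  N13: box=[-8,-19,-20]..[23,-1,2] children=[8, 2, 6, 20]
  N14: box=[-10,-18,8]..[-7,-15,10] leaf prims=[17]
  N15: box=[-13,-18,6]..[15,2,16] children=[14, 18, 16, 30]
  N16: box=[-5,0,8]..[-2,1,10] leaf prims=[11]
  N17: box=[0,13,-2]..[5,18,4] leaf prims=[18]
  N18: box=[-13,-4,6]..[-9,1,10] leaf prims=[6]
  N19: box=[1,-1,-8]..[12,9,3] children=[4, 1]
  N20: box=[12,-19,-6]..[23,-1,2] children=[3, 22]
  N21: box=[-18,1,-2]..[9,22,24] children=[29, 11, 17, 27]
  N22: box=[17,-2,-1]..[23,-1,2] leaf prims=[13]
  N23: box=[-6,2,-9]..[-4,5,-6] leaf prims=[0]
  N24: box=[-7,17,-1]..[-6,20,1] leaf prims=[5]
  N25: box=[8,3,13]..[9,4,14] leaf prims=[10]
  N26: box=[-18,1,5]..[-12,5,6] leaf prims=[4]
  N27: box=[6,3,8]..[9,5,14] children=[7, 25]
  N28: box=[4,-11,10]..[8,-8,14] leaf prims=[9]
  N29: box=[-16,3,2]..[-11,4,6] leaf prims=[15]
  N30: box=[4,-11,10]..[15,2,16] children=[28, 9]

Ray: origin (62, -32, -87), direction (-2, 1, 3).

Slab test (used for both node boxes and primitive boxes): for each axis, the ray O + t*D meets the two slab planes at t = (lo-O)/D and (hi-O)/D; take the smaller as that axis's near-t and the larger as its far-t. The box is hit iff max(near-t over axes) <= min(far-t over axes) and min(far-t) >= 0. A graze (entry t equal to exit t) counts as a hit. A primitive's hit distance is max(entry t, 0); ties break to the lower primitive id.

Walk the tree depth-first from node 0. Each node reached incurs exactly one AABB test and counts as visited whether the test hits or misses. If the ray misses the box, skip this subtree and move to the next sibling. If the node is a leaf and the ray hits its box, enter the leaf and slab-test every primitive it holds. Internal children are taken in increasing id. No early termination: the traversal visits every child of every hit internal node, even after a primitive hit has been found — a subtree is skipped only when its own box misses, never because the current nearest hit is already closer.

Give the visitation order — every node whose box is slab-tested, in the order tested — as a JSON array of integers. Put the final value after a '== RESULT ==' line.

Trace the traversal:
N0 x:[39/2,40] y:[13,54] z:[67/3,37] -> hit [67/3,37], descend [10, 13, 15, 21]
  N10 x:[45/2,69/2] y:[30,52] z:[68/3,30] -> hit [30,30], descend [5, 19, 23, 24]
    N5 x:[45/2,51/2] y:[30,34] z:[68/3,70/3] -> miss, prune
    N19 x:[25,61/2] y:[31,41] z:[79/3,30] -> miss, prune
    N23 x:[33,34] y:[34,37] z:[26,27] -> miss, prune
    N24 x:[34,69/2] y:[49,52] z:[86/3,88/3] -> miss, prune
  N13 x:[39/2,35] y:[13,31] z:[67/3,89/3] -> hit [67/3,89/3], descend [2, 6, 8, 20]
    N2 x:[65/2,35] y:[21,25] z:[77/3,79/3] -> miss, prune
    N6 x:[31,63/2] y:[26,27] z:[67/3,70/3] -> miss, prune
    N8 x:[67/2,34] y:[17,21] z:[24,77/3] -> miss, prune
    N20 x:[39/2,25] y:[13,31] z:[27,89/3] -> miss, prune
  N15 x:[47/2,75/2] y:[14,34] z:[31,103/3] -> hit [31,34], descend [14, 16, 18, 30]
    N14 x:[69/2,36] y:[14,17] z:[95/3,97/3] -> miss, prune
    N16 x:[32,67/2] y:[32,33] z:[95/3,97/3] -> hit [32,97/3] leaf, test {P11@t=32}
    N18 x:[71/2,75/2] y:[28,33] z:[31,97/3] -> miss, prune
    N30 x:[47/2,29] y:[21,34] z:[97/3,103/3] -> miss, prune
  N21 x:[53/2,40] y:[33,54] z:[85/3,37] -> hit [33,37], descend [11, 17, 27, 29]
    N11 x:[65/2,40] y:[33,54] z:[92/3,37] -> hit [33,37], descend [12, 26]
      N12 x:[65/2,35] y:[50,54] z:[35,37] -> miss, prune
      N26 x:[37,40] y:[33,37] z:[92/3,31] -> miss, prune
    N17 x:[57/2,31] y:[45,50] z:[85/3,91/3] -> miss, prune
    N27 x:[53/2,28] y:[35,37] z:[95/3,101/3] -> miss, prune
    N29 x:[73/2,39] y:[35,36] z:[89/3,31] -> miss, prune

Summary -> nodes [0, 10, 5, 19, 23, 24, 13, 2, 6, 8, 20, 15, 14, 16, 18, 30, 21, 11, 12, 26, 17, 27, 29]; box-tests=23; leaf-entries=1; first=P11

== RESULT ==
[0, 10, 5, 19, 23, 24, 13, 2, 6, 8, 20, 15, 14, 16, 18, 30, 21, 11, 12, 26, 17, 27, 29]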